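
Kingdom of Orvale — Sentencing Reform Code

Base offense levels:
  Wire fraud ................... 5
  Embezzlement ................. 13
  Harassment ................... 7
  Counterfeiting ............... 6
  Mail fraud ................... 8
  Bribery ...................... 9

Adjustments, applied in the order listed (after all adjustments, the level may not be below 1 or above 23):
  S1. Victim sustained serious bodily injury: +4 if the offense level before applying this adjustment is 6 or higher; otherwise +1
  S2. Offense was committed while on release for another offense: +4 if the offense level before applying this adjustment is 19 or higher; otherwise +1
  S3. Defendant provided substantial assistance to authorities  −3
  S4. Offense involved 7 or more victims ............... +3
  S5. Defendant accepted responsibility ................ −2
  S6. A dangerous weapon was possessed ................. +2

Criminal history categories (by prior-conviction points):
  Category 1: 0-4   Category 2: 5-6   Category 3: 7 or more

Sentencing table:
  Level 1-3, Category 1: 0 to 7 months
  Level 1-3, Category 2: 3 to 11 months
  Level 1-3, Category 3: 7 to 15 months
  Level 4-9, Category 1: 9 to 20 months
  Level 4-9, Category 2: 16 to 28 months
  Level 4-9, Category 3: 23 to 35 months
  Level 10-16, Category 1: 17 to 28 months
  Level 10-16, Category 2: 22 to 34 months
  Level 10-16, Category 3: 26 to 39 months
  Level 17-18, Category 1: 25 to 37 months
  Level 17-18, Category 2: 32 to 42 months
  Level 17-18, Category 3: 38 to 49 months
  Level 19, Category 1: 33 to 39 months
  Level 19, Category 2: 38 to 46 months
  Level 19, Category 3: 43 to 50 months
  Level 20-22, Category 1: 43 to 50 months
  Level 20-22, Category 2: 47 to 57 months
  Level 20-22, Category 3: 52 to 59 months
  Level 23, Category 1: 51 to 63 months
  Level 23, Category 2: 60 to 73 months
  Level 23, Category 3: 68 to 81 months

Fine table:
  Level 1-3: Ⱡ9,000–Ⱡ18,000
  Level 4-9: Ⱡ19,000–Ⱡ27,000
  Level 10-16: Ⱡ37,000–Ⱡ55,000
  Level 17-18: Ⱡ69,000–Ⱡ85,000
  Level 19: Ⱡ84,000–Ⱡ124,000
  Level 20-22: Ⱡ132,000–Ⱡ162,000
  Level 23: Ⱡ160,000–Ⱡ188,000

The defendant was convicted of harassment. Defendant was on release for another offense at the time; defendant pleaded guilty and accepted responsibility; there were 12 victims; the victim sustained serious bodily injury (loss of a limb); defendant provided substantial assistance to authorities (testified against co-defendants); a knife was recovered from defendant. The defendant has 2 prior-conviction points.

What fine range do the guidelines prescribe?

Base offense level for harassment: 7.
S1 applies (level before this adjustment is 7 ≥ 6, so +4): 7 + 4 = 11.
S2 applies (level before this adjustment is 11 < 19, so +1): 11 + 1 = 12.
S3 applies: 12 − 3 = 9.
S4 applies: 9 + 3 = 12.
S5 applies: 12 − 2 = 10.
S6 applies: 10 + 2 = 12.
Final offense level: 12.
Level 12 falls in the 10-16 band.
Fine table: Level 10-16 → Ⱡ37,000–Ⱡ55,000.

Ⱡ37,000–Ⱡ55,000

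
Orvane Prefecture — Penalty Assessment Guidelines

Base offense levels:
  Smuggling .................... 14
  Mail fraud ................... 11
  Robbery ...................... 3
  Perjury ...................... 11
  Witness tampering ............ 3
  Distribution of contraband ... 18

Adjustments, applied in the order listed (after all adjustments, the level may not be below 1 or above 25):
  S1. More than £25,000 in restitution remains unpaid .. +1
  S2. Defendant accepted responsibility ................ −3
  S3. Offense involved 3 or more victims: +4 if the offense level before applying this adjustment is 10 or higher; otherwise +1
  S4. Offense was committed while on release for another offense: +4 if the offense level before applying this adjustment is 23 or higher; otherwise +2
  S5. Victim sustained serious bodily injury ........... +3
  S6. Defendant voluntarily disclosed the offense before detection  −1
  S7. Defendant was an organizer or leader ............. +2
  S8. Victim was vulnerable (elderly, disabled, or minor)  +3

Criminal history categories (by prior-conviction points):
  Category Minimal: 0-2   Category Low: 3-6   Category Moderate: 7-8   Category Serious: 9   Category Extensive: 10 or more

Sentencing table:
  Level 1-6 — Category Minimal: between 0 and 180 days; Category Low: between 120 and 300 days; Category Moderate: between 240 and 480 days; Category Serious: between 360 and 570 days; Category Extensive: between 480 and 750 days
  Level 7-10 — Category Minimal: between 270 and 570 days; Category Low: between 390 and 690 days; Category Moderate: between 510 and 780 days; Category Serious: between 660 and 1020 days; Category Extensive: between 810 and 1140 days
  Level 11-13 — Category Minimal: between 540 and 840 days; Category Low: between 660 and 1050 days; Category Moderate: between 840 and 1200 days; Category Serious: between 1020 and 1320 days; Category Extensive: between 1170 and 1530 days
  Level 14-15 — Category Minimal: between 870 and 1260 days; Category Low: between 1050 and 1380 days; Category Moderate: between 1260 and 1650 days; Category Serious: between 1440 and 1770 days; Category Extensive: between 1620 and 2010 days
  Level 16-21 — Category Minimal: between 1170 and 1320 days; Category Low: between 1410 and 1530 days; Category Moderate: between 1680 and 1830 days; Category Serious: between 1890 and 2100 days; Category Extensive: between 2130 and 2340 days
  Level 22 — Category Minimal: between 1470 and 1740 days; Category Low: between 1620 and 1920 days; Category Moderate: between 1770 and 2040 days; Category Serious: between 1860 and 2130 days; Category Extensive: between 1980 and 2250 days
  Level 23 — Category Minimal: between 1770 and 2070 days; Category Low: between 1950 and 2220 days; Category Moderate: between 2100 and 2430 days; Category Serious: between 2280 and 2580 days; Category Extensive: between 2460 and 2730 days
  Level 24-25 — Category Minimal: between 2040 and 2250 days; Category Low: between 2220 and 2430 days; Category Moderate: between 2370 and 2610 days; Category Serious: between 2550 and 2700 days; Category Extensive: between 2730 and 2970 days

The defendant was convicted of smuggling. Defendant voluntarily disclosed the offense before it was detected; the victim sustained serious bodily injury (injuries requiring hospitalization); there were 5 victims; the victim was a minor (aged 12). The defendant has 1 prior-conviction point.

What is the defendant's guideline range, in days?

1770-2070 days

Base offense level for smuggling: 14.
S3 applies (level before this adjustment is 14 ≥ 10, so +4): 14 + 4 = 18.
S5 applies: 18 + 3 = 21.
S6 applies: 21 − 1 = 20.
S8 applies: 20 + 3 = 23.
Final offense level: 23.
Criminal history: 1 prior point → Category Minimal (0-2).
Level 23 falls in the 23 band.
Grid: Level 23 × Category Minimal = 1770-2070 days.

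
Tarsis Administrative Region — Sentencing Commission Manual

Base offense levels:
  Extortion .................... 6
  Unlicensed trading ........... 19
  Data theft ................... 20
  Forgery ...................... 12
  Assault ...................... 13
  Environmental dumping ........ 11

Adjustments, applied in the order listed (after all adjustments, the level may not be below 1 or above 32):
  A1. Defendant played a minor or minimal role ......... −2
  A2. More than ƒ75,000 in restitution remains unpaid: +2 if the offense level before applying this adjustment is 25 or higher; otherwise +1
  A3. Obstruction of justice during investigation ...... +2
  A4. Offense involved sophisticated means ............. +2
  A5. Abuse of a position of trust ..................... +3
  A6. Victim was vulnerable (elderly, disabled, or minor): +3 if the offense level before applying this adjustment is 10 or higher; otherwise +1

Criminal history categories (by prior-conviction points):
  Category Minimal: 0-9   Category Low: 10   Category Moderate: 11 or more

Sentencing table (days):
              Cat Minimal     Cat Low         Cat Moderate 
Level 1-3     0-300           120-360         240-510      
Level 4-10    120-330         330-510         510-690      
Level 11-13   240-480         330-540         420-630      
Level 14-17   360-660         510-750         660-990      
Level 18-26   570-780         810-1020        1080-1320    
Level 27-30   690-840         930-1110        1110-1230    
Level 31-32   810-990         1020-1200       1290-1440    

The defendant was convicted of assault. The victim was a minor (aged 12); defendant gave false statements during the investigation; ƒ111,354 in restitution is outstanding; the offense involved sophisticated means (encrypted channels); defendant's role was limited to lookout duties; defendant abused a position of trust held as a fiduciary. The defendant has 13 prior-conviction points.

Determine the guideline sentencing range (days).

Base offense level for assault: 13.
A1 applies: 13 − 2 = 11.
A2 applies (level before this adjustment is 11 < 25, so +1): 11 + 1 = 12.
A3 applies: 12 + 2 = 14.
A4 applies: 14 + 2 = 16.
A5 applies: 16 + 3 = 19.
A6 applies (level before this adjustment is 19 ≥ 10, so +3): 19 + 3 = 22.
Final offense level: 22.
Criminal history: 13 prior points → Category Moderate (11+).
Level 22 falls in the 18-26 band.
Grid: Level 18-26 × Category Moderate = 1080-1320 days.

1080-1320 days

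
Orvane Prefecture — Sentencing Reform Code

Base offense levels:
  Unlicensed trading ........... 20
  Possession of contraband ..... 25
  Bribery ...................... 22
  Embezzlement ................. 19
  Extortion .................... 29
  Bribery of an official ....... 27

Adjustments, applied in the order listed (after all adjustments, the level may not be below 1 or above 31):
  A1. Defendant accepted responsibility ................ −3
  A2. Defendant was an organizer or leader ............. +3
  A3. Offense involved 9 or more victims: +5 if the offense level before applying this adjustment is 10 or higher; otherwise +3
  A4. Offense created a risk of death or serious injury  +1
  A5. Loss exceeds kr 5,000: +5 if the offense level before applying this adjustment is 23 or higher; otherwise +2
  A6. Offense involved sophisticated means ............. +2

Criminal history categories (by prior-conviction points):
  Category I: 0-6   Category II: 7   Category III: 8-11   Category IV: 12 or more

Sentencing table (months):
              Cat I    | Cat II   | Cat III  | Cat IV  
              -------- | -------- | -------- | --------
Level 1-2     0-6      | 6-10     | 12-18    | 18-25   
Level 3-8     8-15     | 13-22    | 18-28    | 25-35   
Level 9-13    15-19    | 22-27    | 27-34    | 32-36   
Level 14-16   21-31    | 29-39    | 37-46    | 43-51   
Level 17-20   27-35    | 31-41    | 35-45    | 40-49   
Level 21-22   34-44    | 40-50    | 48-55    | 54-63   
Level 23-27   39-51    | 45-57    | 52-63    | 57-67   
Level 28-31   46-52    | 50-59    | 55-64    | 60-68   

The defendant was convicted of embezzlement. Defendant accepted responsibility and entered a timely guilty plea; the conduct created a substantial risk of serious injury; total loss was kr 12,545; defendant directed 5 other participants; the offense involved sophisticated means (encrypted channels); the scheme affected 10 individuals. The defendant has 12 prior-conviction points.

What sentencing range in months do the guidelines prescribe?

60-68 months

Base offense level for embezzlement: 19.
A1 applies: 19 − 3 = 16.
A2 applies: 16 + 3 = 19.
A3 applies (level before this adjustment is 19 ≥ 10, so +5): 19 + 5 = 24.
A4 applies: 24 + 1 = 25.
A5 applies (level before this adjustment is 25 ≥ 23, so +5): 25 + 5 = 30.
A6 applies: 30 + 2 = 32.
Level 32 exceeds the maximum of 31; capped at 31.
Final offense level: 31.
Criminal history: 12 prior points → Category IV (12+).
Level 31 falls in the 28-31 band.
Grid: Level 28-31 × Category IV = 60-68 months.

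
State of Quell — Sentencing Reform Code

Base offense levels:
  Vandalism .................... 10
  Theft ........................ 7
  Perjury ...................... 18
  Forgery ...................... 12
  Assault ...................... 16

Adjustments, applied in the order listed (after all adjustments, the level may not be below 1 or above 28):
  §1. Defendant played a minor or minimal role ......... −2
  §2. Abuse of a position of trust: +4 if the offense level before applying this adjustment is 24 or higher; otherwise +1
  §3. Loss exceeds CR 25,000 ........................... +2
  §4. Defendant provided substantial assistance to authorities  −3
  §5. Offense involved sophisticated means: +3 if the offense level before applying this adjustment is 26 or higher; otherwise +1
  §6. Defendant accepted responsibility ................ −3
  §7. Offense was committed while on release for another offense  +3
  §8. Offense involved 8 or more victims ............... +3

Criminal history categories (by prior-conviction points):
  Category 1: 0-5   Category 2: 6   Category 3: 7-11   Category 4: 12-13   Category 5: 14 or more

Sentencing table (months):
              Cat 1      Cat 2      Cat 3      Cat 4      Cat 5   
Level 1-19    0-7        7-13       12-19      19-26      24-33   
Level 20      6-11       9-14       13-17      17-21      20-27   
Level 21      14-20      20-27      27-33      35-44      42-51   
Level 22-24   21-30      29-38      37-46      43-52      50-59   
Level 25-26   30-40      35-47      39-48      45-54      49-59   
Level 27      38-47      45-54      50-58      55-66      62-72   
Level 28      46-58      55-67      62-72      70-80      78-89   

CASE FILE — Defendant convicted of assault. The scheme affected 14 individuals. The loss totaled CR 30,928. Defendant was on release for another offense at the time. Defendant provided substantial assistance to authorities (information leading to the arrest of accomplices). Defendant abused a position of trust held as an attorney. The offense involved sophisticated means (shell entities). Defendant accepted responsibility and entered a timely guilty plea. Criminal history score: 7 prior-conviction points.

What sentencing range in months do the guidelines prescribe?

Base offense level for assault: 16.
§2 applies (level before this adjustment is 16 < 24, so +1): 16 + 1 = 17.
§3 applies: 17 + 2 = 19.
§4 applies: 19 − 3 = 16.
§5 applies (level before this adjustment is 16 < 26, so +1): 16 + 1 = 17.
§6 applies: 17 − 3 = 14.
§7 applies: 14 + 3 = 17.
§8 applies: 17 + 3 = 20.
Final offense level: 20.
Criminal history: 7 prior points → Category 3 (7-11).
Level 20 falls in the 20 band.
Grid: Level 20 × Category 3 = 13-17 months.

13-17 months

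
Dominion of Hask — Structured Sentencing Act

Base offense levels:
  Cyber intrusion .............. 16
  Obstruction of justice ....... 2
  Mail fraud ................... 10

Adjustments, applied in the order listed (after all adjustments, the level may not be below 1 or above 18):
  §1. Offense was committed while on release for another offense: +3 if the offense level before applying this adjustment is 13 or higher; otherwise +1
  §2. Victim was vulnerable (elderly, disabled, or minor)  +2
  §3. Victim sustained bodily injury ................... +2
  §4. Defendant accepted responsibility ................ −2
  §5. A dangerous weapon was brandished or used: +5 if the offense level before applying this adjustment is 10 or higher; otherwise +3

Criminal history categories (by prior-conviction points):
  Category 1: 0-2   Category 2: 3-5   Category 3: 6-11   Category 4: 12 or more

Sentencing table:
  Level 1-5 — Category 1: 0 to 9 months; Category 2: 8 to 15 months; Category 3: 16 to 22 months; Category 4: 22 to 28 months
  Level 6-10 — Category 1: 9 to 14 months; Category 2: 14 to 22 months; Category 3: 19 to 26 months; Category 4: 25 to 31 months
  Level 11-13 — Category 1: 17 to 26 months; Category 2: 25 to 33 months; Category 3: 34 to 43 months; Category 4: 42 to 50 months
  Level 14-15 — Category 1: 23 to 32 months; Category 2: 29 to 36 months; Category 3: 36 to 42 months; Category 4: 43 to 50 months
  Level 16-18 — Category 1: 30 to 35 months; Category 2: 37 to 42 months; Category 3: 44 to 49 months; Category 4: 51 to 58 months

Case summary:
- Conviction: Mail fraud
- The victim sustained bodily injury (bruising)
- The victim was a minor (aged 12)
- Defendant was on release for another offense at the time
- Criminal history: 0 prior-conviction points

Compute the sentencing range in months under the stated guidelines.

Base offense level for mail fraud: 10.
§1 applies (level before this adjustment is 10 < 13, so +1): 10 + 1 = 11.
§2 applies: 11 + 2 = 13.
§3 applies: 13 + 2 = 15.
§4 does not apply.
Final offense level: 15.
Criminal history: 0 prior points → Category 1 (0-2).
Level 15 falls in the 14-15 band.
Grid: Level 14-15 × Category 1 = 23-32 months.

23-32 months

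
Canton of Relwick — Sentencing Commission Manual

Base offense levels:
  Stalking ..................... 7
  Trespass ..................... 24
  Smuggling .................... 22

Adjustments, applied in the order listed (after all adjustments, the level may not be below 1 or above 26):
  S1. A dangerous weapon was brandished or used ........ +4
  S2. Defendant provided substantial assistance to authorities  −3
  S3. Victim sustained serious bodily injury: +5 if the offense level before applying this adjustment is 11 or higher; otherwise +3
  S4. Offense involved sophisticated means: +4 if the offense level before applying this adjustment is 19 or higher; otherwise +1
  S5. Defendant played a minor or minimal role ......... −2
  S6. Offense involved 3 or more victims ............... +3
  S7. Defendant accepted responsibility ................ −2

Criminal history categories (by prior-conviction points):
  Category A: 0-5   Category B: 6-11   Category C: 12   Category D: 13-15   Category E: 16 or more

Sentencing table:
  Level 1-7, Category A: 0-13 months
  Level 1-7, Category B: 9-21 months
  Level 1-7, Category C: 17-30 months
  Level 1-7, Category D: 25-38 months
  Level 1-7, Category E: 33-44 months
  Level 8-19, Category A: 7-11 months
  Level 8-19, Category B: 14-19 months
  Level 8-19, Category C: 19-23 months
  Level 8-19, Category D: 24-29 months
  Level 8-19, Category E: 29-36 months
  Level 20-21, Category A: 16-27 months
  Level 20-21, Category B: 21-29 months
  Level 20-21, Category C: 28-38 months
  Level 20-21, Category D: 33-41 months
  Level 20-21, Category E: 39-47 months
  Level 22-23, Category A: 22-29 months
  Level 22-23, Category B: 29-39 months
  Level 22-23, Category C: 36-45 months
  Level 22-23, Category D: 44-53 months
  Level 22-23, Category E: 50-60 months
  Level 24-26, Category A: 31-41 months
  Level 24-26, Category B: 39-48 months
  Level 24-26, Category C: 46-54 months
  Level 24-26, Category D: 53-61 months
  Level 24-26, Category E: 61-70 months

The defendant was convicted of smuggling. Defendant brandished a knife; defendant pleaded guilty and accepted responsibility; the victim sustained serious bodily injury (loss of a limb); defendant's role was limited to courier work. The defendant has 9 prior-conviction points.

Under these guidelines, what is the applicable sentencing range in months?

Base offense level for smuggling: 22.
S1 applies: 22 + 4 = 26.
S3 applies (level before this adjustment is 26 ≥ 11, so +5): 26 + 5 = 31.
S4 does not apply.
S5 applies: 31 − 2 = 29.
S6 does not apply.
S7 applies: 29 − 2 = 27.
Level 27 exceeds the maximum of 26; capped at 26.
Final offense level: 26.
Criminal history: 9 prior points → Category B (6-11).
Level 26 falls in the 24-26 band.
Grid: Level 24-26 × Category B = 39-48 months.

39-48 months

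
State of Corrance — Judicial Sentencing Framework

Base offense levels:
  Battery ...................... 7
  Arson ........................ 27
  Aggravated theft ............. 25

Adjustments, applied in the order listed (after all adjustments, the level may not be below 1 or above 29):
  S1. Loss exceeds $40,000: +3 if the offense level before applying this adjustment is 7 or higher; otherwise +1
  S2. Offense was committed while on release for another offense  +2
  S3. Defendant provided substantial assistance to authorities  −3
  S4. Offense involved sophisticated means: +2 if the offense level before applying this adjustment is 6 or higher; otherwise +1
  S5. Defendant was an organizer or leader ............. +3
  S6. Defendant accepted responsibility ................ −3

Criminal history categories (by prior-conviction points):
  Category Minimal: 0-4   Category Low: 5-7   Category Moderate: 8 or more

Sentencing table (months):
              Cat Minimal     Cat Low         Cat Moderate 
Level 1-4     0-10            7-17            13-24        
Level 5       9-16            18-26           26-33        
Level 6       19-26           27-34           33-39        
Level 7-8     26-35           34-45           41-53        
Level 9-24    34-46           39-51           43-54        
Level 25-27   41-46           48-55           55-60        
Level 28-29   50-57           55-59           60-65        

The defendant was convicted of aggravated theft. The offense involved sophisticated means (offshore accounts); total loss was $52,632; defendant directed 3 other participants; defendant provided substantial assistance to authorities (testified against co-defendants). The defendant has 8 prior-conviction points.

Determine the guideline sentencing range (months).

60-65 months

Base offense level for aggravated theft: 25.
S1 applies (level before this adjustment is 25 ≥ 7, so +3): 25 + 3 = 28.
S2 does not apply.
S3 applies: 28 − 3 = 25.
S4 applies (level before this adjustment is 25 ≥ 6, so +2): 25 + 2 = 27.
S5 applies: 27 + 3 = 30.
S6 does not apply.
Level 30 exceeds the maximum of 29; capped at 29.
Final offense level: 29.
Criminal history: 8 prior points → Category Moderate (8+).
Level 29 falls in the 28-29 band.
Grid: Level 28-29 × Category Moderate = 60-65 months.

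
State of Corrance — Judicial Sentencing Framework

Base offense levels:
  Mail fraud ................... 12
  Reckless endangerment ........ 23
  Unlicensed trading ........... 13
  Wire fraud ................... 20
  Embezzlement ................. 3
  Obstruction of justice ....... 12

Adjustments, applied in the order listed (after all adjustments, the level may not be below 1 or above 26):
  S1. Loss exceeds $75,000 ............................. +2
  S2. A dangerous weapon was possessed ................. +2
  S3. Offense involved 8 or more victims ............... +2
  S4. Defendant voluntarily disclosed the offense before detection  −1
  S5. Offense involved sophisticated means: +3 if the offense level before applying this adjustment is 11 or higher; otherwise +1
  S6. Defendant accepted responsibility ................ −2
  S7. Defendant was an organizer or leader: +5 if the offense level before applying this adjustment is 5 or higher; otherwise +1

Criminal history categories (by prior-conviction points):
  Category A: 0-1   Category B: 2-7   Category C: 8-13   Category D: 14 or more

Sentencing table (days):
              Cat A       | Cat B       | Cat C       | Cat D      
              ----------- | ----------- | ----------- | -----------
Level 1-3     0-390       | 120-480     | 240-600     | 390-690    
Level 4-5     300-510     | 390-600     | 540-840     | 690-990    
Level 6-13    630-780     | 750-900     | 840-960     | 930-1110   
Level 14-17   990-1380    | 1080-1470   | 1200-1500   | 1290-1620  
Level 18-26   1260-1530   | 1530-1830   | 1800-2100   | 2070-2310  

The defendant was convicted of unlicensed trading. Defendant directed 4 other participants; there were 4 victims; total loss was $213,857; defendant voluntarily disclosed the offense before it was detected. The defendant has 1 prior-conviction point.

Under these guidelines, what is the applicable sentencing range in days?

1260-1530 days

Base offense level for unlicensed trading: 13.
S1 applies: 13 + 2 = 15.
S4 applies: 15 − 1 = 14.
S7 applies (level before this adjustment is 14 ≥ 5, so +5): 14 + 5 = 19.
Final offense level: 19.
Criminal history: 1 prior point → Category A (0-1).
Level 19 falls in the 18-26 band.
Grid: Level 18-26 × Category A = 1260-1530 days.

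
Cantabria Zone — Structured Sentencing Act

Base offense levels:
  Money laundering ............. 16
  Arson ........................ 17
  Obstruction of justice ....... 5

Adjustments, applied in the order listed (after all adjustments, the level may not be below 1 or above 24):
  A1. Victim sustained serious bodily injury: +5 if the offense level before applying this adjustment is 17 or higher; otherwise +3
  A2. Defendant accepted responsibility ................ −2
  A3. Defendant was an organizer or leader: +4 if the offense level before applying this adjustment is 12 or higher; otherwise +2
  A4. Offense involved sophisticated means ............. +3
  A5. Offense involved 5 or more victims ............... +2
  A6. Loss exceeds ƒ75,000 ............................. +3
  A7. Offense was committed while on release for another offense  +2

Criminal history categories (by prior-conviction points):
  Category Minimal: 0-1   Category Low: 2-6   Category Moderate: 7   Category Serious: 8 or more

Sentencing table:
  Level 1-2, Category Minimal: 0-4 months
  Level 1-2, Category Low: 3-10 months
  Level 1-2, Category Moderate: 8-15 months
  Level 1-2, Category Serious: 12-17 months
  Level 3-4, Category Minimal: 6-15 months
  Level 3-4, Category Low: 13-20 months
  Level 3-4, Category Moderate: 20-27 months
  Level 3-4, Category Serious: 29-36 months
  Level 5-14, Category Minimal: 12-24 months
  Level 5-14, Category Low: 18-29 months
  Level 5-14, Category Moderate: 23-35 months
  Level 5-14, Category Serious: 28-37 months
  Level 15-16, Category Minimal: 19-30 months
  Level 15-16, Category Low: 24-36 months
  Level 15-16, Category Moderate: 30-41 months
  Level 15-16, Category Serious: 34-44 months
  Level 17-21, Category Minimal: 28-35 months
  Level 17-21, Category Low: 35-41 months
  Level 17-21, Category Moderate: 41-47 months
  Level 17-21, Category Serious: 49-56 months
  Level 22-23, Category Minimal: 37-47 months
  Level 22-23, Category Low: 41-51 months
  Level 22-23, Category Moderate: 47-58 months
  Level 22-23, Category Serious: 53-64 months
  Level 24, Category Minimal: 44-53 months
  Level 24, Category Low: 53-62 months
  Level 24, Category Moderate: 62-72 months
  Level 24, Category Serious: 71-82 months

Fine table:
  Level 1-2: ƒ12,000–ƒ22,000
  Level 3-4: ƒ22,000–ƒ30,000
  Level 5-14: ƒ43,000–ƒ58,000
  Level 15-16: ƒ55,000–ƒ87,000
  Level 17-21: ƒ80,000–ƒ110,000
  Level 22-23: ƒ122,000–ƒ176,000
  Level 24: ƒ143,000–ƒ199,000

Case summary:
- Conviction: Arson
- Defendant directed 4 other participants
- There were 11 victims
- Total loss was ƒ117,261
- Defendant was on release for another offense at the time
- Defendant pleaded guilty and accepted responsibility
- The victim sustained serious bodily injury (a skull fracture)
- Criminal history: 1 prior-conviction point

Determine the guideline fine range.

Base offense level for arson: 17.
A1 applies (level before this adjustment is 17 ≥ 17, so +5): 17 + 5 = 22.
A2 applies: 22 − 2 = 20.
A3 applies (level before this adjustment is 20 ≥ 12, so +4): 20 + 4 = 24.
A4 does not apply.
A5 applies: 24 + 2 = 26.
A6 applies: 26 + 3 = 29.
A7 applies: 29 + 2 = 31.
Level 31 exceeds the maximum of 24; capped at 24.
Final offense level: 24.
Level 24 falls in the 24 band.
Fine table: Level 24 → ƒ143,000–ƒ199,000.

ƒ143,000–ƒ199,000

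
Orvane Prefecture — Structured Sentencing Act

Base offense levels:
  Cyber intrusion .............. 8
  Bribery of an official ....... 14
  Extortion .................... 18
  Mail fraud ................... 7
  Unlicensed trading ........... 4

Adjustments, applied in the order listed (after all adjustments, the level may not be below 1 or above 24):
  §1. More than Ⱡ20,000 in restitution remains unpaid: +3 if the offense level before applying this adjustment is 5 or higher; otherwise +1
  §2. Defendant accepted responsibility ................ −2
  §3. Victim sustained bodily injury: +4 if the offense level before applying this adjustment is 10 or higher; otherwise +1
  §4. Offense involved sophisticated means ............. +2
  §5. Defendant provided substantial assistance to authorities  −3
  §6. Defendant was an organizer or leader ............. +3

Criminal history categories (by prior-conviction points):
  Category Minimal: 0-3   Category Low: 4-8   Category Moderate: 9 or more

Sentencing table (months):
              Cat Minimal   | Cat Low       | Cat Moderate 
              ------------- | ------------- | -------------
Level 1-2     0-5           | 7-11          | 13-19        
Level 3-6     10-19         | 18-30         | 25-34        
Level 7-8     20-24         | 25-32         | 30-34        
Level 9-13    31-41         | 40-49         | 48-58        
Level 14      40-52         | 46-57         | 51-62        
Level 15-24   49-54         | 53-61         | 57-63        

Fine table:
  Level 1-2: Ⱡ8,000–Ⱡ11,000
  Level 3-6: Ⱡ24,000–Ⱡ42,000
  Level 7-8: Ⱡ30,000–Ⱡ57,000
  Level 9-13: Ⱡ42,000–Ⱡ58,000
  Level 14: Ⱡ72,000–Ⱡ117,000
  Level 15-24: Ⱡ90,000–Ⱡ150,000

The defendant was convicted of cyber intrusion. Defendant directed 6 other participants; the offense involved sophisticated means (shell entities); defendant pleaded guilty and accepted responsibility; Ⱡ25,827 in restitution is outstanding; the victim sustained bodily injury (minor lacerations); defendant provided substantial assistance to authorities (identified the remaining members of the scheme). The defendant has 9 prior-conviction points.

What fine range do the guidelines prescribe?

Ⱡ42,000–Ⱡ58,000

Base offense level for cyber intrusion: 8.
§1 applies (level before this adjustment is 8 ≥ 5, so +3): 8 + 3 = 11.
§2 applies: 11 − 2 = 9.
§3 applies (level before this adjustment is 9 < 10, so +1): 9 + 1 = 10.
§4 applies: 10 + 2 = 12.
§5 applies: 12 − 3 = 9.
§6 applies: 9 + 3 = 12.
Final offense level: 12.
Level 12 falls in the 9-13 band.
Fine table: Level 9-13 → Ⱡ42,000–Ⱡ58,000.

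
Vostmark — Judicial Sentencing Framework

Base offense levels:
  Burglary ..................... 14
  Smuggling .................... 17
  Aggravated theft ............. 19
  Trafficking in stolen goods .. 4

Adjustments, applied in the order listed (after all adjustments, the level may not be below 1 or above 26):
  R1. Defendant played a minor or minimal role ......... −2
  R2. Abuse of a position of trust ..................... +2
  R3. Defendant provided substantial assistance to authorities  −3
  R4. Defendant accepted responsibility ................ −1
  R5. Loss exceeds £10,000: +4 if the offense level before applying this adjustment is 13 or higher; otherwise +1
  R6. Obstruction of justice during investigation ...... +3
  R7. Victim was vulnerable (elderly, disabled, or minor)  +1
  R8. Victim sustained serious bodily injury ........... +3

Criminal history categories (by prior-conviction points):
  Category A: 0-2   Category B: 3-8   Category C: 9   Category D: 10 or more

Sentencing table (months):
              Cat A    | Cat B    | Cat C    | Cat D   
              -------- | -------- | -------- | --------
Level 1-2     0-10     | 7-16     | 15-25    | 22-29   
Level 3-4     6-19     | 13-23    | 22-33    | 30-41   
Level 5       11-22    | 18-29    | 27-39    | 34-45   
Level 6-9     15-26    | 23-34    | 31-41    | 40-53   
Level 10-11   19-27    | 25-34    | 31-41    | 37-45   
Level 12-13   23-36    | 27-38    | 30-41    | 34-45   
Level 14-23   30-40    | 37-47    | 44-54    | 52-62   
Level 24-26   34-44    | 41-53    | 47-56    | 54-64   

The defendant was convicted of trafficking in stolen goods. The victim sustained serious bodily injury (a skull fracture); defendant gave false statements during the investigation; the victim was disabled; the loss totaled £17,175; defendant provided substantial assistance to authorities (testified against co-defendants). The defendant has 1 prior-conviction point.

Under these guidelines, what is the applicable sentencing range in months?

15-26 months

Base offense level for trafficking in stolen goods: 4.
R1 does not apply.
R3 applies: 4 − 3 = 1.
R5 applies (level before this adjustment is 1 < 13, so +1): 1 + 1 = 2.
R6 applies: 2 + 3 = 5.
R7 applies: 5 + 1 = 6.
R8 applies: 6 + 3 = 9.
Final offense level: 9.
Criminal history: 1 prior point → Category A (0-2).
Level 9 falls in the 6-9 band.
Grid: Level 6-9 × Category A = 15-26 months.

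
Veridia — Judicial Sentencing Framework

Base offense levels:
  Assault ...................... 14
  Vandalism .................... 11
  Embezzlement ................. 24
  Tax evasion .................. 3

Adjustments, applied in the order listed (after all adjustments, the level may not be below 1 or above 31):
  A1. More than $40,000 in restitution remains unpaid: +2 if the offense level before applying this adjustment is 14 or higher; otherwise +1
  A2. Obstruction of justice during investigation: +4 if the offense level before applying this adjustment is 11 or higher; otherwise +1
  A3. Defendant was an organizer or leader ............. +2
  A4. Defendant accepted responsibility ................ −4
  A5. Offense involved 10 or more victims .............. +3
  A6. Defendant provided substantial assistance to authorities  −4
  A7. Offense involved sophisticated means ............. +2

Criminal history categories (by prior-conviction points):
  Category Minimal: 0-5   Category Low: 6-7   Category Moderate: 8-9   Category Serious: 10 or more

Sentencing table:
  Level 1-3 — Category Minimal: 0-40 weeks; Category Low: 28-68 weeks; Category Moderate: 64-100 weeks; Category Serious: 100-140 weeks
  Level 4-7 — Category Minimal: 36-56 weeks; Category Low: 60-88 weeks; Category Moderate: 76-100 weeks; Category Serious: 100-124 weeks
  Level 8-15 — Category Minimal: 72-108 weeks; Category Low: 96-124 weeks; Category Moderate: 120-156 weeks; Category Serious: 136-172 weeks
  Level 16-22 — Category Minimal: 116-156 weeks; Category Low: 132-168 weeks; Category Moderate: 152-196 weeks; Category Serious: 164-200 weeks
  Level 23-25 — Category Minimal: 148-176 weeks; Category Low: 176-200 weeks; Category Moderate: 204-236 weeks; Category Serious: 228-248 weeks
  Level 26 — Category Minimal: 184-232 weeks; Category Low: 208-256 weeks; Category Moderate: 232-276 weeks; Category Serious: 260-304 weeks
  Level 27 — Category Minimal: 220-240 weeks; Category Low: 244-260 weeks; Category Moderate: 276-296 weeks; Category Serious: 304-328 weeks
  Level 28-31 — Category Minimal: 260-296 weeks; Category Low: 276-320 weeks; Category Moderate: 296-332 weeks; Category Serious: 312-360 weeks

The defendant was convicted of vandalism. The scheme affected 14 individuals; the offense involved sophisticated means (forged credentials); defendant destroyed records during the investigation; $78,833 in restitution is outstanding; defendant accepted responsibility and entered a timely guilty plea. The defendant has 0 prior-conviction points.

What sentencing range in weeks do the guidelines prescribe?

Base offense level for vandalism: 11.
A1 applies (level before this adjustment is 11 < 14, so +1): 11 + 1 = 12.
A2 applies (level before this adjustment is 12 ≥ 11, so +4): 12 + 4 = 16.
A3 does not apply.
A4 applies: 16 − 4 = 12.
A5 applies: 12 + 3 = 15.
A7 applies: 15 + 2 = 17.
Final offense level: 17.
Criminal history: 0 prior points → Category Minimal (0-5).
Level 17 falls in the 16-22 band.
Grid: Level 16-22 × Category Minimal = 116-156 weeks.

116-156 weeks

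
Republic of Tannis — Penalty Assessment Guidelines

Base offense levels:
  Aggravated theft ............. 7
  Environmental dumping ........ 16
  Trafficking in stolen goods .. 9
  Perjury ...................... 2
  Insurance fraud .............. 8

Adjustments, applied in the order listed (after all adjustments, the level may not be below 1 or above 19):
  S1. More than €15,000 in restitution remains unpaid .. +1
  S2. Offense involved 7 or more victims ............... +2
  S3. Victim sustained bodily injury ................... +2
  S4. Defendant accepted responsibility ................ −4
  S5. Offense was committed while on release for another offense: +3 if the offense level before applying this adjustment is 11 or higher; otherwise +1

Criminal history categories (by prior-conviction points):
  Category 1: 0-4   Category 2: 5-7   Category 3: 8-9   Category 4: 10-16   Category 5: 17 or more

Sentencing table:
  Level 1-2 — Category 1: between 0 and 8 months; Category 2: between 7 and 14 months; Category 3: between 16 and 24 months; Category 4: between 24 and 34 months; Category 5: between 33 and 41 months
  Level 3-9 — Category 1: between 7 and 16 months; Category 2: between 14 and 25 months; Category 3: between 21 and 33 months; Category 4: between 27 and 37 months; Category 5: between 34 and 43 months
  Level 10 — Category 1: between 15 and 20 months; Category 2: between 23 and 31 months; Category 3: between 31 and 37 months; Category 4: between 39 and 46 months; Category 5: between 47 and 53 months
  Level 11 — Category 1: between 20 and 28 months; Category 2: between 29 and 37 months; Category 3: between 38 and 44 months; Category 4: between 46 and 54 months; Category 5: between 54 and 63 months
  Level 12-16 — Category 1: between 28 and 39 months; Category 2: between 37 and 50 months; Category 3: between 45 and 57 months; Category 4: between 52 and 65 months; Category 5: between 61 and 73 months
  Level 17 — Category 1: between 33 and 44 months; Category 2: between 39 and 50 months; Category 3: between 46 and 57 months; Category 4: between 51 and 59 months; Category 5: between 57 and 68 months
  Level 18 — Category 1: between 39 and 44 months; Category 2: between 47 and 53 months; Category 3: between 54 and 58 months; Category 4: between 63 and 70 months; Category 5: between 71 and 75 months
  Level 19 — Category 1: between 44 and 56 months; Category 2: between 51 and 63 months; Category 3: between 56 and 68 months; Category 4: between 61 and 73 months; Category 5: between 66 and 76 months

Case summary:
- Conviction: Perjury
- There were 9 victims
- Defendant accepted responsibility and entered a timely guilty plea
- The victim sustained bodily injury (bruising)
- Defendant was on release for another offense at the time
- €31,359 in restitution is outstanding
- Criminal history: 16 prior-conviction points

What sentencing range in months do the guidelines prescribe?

27-37 months

Base offense level for perjury: 2.
S1 applies: 2 + 1 = 3.
S2 applies: 3 + 2 = 5.
S3 applies: 5 + 2 = 7.
S4 applies: 7 − 4 = 3.
S5 applies (level before this adjustment is 3 < 11, so +1): 3 + 1 = 4.
Final offense level: 4.
Criminal history: 16 prior points → Category 4 (10-16).
Level 4 falls in the 3-9 band.
Grid: Level 3-9 × Category 4 = 27-37 months.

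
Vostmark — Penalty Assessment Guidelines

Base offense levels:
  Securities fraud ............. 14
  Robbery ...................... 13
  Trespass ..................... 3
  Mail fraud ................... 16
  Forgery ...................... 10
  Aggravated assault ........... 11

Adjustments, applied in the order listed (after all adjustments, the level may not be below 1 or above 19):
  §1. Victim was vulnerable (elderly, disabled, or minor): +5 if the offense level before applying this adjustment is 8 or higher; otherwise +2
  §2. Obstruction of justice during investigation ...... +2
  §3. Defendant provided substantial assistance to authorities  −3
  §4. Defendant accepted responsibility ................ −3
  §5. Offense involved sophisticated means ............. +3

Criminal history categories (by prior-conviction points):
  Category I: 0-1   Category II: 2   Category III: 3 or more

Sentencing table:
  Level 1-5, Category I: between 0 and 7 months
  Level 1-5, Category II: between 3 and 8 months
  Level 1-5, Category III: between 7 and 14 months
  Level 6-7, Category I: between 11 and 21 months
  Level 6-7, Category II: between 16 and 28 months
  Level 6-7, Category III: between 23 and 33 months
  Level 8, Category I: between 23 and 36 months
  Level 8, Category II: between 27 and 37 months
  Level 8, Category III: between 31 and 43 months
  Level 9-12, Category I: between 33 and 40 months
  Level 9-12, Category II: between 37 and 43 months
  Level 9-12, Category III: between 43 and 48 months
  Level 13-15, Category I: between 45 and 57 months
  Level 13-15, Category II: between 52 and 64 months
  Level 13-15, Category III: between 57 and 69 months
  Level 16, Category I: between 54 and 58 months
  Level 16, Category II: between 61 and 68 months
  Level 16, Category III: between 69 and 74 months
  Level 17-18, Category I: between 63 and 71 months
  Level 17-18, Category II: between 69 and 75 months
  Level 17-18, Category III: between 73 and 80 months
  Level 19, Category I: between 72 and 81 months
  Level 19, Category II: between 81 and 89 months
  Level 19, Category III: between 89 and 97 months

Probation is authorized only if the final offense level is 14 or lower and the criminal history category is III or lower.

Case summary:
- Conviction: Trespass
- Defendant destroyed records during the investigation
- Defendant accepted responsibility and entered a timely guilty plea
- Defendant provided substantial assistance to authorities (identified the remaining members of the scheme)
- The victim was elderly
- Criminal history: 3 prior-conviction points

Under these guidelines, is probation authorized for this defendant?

Base offense level for trespass: 3.
§1 applies (level before this adjustment is 3 < 8, so +2): 3 + 2 = 5.
§2 applies: 5 + 2 = 7.
§3 applies: 7 − 3 = 4.
§4 applies: 4 − 3 = 1.
§5 does not apply.
Final offense level: 1.
Criminal history: 3 prior points → Category III (3+).
Level 1 falls in the 1-5 band.
Grid: Level 1-5 × Category III = 7-14 months.
Probation check: level 1 ≤ 14 and category III ≤ III → eligible.

Yes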